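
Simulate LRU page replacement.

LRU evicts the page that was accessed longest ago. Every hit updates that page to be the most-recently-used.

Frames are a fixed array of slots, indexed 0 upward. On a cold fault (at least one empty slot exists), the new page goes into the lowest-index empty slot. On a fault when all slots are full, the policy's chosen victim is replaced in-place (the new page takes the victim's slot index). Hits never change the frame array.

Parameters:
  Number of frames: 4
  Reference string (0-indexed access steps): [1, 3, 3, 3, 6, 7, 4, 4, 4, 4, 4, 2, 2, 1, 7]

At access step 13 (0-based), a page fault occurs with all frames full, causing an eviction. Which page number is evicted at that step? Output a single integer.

Step 0: ref 1 -> FAULT, frames=[1,-,-,-]
Step 1: ref 3 -> FAULT, frames=[1,3,-,-]
Step 2: ref 3 -> HIT, frames=[1,3,-,-]
Step 3: ref 3 -> HIT, frames=[1,3,-,-]
Step 4: ref 6 -> FAULT, frames=[1,3,6,-]
Step 5: ref 7 -> FAULT, frames=[1,3,6,7]
Step 6: ref 4 -> FAULT, evict 1, frames=[4,3,6,7]
Step 7: ref 4 -> HIT, frames=[4,3,6,7]
Step 8: ref 4 -> HIT, frames=[4,3,6,7]
Step 9: ref 4 -> HIT, frames=[4,3,6,7]
Step 10: ref 4 -> HIT, frames=[4,3,6,7]
Step 11: ref 2 -> FAULT, evict 3, frames=[4,2,6,7]
Step 12: ref 2 -> HIT, frames=[4,2,6,7]
Step 13: ref 1 -> FAULT, evict 6, frames=[4,2,1,7]
At step 13: evicted page 6

Answer: 6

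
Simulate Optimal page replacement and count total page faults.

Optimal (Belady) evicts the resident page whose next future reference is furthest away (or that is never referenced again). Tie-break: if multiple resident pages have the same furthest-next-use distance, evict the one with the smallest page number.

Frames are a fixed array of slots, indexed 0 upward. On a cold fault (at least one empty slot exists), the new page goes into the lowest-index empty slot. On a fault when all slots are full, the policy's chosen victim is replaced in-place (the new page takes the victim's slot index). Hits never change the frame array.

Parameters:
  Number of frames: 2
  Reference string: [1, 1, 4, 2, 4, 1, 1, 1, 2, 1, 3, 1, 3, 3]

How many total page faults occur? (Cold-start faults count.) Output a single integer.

Answer: 5

Derivation:
Step 0: ref 1 → FAULT, frames=[1,-]
Step 1: ref 1 → HIT, frames=[1,-]
Step 2: ref 4 → FAULT, frames=[1,4]
Step 3: ref 2 → FAULT (evict 1), frames=[2,4]
Step 4: ref 4 → HIT, frames=[2,4]
Step 5: ref 1 → FAULT (evict 4), frames=[2,1]
Step 6: ref 1 → HIT, frames=[2,1]
Step 7: ref 1 → HIT, frames=[2,1]
Step 8: ref 2 → HIT, frames=[2,1]
Step 9: ref 1 → HIT, frames=[2,1]
Step 10: ref 3 → FAULT (evict 2), frames=[3,1]
Step 11: ref 1 → HIT, frames=[3,1]
Step 12: ref 3 → HIT, frames=[3,1]
Step 13: ref 3 → HIT, frames=[3,1]
Total faults: 5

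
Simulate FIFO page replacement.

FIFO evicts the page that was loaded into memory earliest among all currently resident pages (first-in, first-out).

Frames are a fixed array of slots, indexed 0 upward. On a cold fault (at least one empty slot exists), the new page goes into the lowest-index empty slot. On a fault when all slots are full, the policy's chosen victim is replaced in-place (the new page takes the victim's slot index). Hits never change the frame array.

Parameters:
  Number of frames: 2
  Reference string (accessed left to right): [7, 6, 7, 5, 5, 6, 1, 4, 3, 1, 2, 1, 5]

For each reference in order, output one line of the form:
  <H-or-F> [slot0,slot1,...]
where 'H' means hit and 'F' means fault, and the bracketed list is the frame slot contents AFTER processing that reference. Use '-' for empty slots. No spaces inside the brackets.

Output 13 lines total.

F [7,-]
F [7,6]
H [7,6]
F [5,6]
H [5,6]
H [5,6]
F [5,1]
F [4,1]
F [4,3]
F [1,3]
F [1,2]
H [1,2]
F [5,2]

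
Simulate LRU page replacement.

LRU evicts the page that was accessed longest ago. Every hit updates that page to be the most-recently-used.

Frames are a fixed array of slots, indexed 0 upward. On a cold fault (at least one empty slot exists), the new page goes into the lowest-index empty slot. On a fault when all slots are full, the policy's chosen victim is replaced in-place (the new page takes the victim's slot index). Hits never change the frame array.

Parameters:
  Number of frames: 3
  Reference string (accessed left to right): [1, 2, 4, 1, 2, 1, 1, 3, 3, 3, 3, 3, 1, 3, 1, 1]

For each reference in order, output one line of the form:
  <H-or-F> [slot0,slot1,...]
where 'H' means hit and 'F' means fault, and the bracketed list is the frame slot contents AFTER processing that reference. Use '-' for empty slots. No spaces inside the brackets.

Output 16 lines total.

F [1,-,-]
F [1,2,-]
F [1,2,4]
H [1,2,4]
H [1,2,4]
H [1,2,4]
H [1,2,4]
F [1,2,3]
H [1,2,3]
H [1,2,3]
H [1,2,3]
H [1,2,3]
H [1,2,3]
H [1,2,3]
H [1,2,3]
H [1,2,3]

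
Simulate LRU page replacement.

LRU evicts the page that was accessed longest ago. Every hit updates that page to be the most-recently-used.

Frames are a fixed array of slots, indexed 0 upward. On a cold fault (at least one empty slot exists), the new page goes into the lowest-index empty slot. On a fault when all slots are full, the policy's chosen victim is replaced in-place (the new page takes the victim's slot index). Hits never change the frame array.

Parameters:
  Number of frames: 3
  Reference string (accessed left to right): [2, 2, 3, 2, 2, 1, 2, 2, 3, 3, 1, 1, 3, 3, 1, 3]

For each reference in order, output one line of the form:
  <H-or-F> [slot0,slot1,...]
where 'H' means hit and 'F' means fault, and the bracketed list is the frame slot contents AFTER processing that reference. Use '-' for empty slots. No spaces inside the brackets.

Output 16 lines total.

F [2,-,-]
H [2,-,-]
F [2,3,-]
H [2,3,-]
H [2,3,-]
F [2,3,1]
H [2,3,1]
H [2,3,1]
H [2,3,1]
H [2,3,1]
H [2,3,1]
H [2,3,1]
H [2,3,1]
H [2,3,1]
H [2,3,1]
H [2,3,1]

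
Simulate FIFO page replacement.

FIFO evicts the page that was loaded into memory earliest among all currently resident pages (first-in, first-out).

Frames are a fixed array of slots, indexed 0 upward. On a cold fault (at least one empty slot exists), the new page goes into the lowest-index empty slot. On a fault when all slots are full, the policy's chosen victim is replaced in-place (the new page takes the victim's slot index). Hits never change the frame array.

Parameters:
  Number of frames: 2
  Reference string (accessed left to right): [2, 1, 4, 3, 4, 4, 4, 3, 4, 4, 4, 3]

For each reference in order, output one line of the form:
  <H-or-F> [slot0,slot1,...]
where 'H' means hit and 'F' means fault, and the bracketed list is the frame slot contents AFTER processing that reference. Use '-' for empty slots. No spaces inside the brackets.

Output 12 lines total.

F [2,-]
F [2,1]
F [4,1]
F [4,3]
H [4,3]
H [4,3]
H [4,3]
H [4,3]
H [4,3]
H [4,3]
H [4,3]
H [4,3]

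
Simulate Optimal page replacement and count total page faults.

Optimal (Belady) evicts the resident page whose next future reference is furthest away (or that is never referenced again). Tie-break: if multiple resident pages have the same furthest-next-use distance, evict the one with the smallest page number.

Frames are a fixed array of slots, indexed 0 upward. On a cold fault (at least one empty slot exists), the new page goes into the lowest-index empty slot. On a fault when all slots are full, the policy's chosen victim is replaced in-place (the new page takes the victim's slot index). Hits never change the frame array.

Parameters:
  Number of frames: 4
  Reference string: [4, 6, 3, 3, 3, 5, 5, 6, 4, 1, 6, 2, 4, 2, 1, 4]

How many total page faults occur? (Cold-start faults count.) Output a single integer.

Step 0: ref 4 → FAULT, frames=[4,-,-,-]
Step 1: ref 6 → FAULT, frames=[4,6,-,-]
Step 2: ref 3 → FAULT, frames=[4,6,3,-]
Step 3: ref 3 → HIT, frames=[4,6,3,-]
Step 4: ref 3 → HIT, frames=[4,6,3,-]
Step 5: ref 5 → FAULT, frames=[4,6,3,5]
Step 6: ref 5 → HIT, frames=[4,6,3,5]
Step 7: ref 6 → HIT, frames=[4,6,3,5]
Step 8: ref 4 → HIT, frames=[4,6,3,5]
Step 9: ref 1 → FAULT (evict 3), frames=[4,6,1,5]
Step 10: ref 6 → HIT, frames=[4,6,1,5]
Step 11: ref 2 → FAULT (evict 5), frames=[4,6,1,2]
Step 12: ref 4 → HIT, frames=[4,6,1,2]
Step 13: ref 2 → HIT, frames=[4,6,1,2]
Step 14: ref 1 → HIT, frames=[4,6,1,2]
Step 15: ref 4 → HIT, frames=[4,6,1,2]
Total faults: 6

Answer: 6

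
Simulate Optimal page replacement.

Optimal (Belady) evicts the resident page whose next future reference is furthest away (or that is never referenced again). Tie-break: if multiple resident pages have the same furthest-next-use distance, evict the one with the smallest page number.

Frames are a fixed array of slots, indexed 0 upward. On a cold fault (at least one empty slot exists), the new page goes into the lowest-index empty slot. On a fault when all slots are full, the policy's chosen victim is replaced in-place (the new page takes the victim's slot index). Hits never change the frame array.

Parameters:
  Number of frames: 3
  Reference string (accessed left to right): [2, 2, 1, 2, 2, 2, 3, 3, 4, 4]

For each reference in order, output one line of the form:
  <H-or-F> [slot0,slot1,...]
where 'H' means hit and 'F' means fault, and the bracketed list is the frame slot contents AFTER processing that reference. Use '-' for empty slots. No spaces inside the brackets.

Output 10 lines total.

F [2,-,-]
H [2,-,-]
F [2,1,-]
H [2,1,-]
H [2,1,-]
H [2,1,-]
F [2,1,3]
H [2,1,3]
F [2,4,3]
H [2,4,3]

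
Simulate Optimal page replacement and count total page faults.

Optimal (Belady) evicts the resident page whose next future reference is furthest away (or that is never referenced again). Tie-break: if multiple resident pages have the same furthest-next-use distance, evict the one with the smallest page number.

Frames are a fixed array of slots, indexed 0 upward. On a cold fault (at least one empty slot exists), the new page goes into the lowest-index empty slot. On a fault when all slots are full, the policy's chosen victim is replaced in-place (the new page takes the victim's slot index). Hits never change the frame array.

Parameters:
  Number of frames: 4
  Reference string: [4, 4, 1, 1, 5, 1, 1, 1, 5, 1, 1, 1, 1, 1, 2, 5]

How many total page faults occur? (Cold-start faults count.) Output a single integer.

Answer: 4

Derivation:
Step 0: ref 4 → FAULT, frames=[4,-,-,-]
Step 1: ref 4 → HIT, frames=[4,-,-,-]
Step 2: ref 1 → FAULT, frames=[4,1,-,-]
Step 3: ref 1 → HIT, frames=[4,1,-,-]
Step 4: ref 5 → FAULT, frames=[4,1,5,-]
Step 5: ref 1 → HIT, frames=[4,1,5,-]
Step 6: ref 1 → HIT, frames=[4,1,5,-]
Step 7: ref 1 → HIT, frames=[4,1,5,-]
Step 8: ref 5 → HIT, frames=[4,1,5,-]
Step 9: ref 1 → HIT, frames=[4,1,5,-]
Step 10: ref 1 → HIT, frames=[4,1,5,-]
Step 11: ref 1 → HIT, frames=[4,1,5,-]
Step 12: ref 1 → HIT, frames=[4,1,5,-]
Step 13: ref 1 → HIT, frames=[4,1,5,-]
Step 14: ref 2 → FAULT, frames=[4,1,5,2]
Step 15: ref 5 → HIT, frames=[4,1,5,2]
Total faults: 4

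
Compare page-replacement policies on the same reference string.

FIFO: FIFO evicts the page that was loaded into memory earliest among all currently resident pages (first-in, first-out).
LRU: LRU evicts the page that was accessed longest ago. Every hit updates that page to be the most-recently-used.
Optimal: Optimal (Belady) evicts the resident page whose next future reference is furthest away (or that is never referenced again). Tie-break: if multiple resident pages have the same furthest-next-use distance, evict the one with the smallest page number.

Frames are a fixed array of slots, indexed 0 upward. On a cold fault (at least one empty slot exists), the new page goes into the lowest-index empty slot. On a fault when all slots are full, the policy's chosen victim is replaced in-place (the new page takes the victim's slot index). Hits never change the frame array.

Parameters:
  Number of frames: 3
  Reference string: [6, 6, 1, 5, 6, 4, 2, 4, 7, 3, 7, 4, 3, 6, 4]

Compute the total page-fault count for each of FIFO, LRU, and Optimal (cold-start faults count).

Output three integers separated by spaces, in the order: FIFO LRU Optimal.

Answer: 9 8 8

Derivation:
--- FIFO ---
  step 0: ref 6 -> FAULT, frames=[6,-,-] (faults so far: 1)
  step 1: ref 6 -> HIT, frames=[6,-,-] (faults so far: 1)
  step 2: ref 1 -> FAULT, frames=[6,1,-] (faults so far: 2)
  step 3: ref 5 -> FAULT, frames=[6,1,5] (faults so far: 3)
  step 4: ref 6 -> HIT, frames=[6,1,5] (faults so far: 3)
  step 5: ref 4 -> FAULT, evict 6, frames=[4,1,5] (faults so far: 4)
  step 6: ref 2 -> FAULT, evict 1, frames=[4,2,5] (faults so far: 5)
  step 7: ref 4 -> HIT, frames=[4,2,5] (faults so far: 5)
  step 8: ref 7 -> FAULT, evict 5, frames=[4,2,7] (faults so far: 6)
  step 9: ref 3 -> FAULT, evict 4, frames=[3,2,7] (faults so far: 7)
  step 10: ref 7 -> HIT, frames=[3,2,7] (faults so far: 7)
  step 11: ref 4 -> FAULT, evict 2, frames=[3,4,7] (faults so far: 8)
  step 12: ref 3 -> HIT, frames=[3,4,7] (faults so far: 8)
  step 13: ref 6 -> FAULT, evict 7, frames=[3,4,6] (faults so far: 9)
  step 14: ref 4 -> HIT, frames=[3,4,6] (faults so far: 9)
  FIFO total faults: 9
--- LRU ---
  step 0: ref 6 -> FAULT, frames=[6,-,-] (faults so far: 1)
  step 1: ref 6 -> HIT, frames=[6,-,-] (faults so far: 1)
  step 2: ref 1 -> FAULT, frames=[6,1,-] (faults so far: 2)
  step 3: ref 5 -> FAULT, frames=[6,1,5] (faults so far: 3)
  step 4: ref 6 -> HIT, frames=[6,1,5] (faults so far: 3)
  step 5: ref 4 -> FAULT, evict 1, frames=[6,4,5] (faults so far: 4)
  step 6: ref 2 -> FAULT, evict 5, frames=[6,4,2] (faults so far: 5)
  step 7: ref 4 -> HIT, frames=[6,4,2] (faults so far: 5)
  step 8: ref 7 -> FAULT, evict 6, frames=[7,4,2] (faults so far: 6)
  step 9: ref 3 -> FAULT, evict 2, frames=[7,4,3] (faults so far: 7)
  step 10: ref 7 -> HIT, frames=[7,4,3] (faults so far: 7)
  step 11: ref 4 -> HIT, frames=[7,4,3] (faults so far: 7)
  step 12: ref 3 -> HIT, frames=[7,4,3] (faults so far: 7)
  step 13: ref 6 -> FAULT, evict 7, frames=[6,4,3] (faults so far: 8)
  step 14: ref 4 -> HIT, frames=[6,4,3] (faults so far: 8)
  LRU total faults: 8
--- Optimal ---
  step 0: ref 6 -> FAULT, frames=[6,-,-] (faults so far: 1)
  step 1: ref 6 -> HIT, frames=[6,-,-] (faults so far: 1)
  step 2: ref 1 -> FAULT, frames=[6,1,-] (faults so far: 2)
  step 3: ref 5 -> FAULT, frames=[6,1,5] (faults so far: 3)
  step 4: ref 6 -> HIT, frames=[6,1,5] (faults so far: 3)
  step 5: ref 4 -> FAULT, evict 1, frames=[6,4,5] (faults so far: 4)
  step 6: ref 2 -> FAULT, evict 5, frames=[6,4,2] (faults so far: 5)
  step 7: ref 4 -> HIT, frames=[6,4,2] (faults so far: 5)
  step 8: ref 7 -> FAULT, evict 2, frames=[6,4,7] (faults so far: 6)
  step 9: ref 3 -> FAULT, evict 6, frames=[3,4,7] (faults so far: 7)
  step 10: ref 7 -> HIT, frames=[3,4,7] (faults so far: 7)
  step 11: ref 4 -> HIT, frames=[3,4,7] (faults so far: 7)
  step 12: ref 3 -> HIT, frames=[3,4,7] (faults so far: 7)
  step 13: ref 6 -> FAULT, evict 3, frames=[6,4,7] (faults so far: 8)
  step 14: ref 4 -> HIT, frames=[6,4,7] (faults so far: 8)
  Optimal total faults: 8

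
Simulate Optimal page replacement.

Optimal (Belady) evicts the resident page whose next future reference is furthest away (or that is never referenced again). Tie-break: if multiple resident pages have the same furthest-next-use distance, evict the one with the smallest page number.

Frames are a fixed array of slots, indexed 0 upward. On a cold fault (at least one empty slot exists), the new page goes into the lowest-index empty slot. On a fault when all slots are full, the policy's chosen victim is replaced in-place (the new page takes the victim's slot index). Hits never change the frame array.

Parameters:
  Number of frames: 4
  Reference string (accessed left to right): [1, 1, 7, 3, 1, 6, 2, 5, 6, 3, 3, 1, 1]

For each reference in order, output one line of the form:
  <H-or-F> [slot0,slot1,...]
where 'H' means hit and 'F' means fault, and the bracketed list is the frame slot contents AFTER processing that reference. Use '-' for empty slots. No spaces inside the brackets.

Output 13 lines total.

F [1,-,-,-]
H [1,-,-,-]
F [1,7,-,-]
F [1,7,3,-]
H [1,7,3,-]
F [1,7,3,6]
F [1,2,3,6]
F [1,5,3,6]
H [1,5,3,6]
H [1,5,3,6]
H [1,5,3,6]
H [1,5,3,6]
H [1,5,3,6]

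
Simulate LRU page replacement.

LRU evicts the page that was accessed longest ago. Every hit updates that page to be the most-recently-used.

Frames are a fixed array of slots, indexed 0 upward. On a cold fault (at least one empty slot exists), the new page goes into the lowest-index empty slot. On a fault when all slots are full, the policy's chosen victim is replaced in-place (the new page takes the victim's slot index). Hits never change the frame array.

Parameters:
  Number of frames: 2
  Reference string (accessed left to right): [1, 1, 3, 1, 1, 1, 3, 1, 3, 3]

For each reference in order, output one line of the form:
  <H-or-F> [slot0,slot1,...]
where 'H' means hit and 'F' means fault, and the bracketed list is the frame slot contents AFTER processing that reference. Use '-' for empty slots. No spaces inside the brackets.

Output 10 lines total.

F [1,-]
H [1,-]
F [1,3]
H [1,3]
H [1,3]
H [1,3]
H [1,3]
H [1,3]
H [1,3]
H [1,3]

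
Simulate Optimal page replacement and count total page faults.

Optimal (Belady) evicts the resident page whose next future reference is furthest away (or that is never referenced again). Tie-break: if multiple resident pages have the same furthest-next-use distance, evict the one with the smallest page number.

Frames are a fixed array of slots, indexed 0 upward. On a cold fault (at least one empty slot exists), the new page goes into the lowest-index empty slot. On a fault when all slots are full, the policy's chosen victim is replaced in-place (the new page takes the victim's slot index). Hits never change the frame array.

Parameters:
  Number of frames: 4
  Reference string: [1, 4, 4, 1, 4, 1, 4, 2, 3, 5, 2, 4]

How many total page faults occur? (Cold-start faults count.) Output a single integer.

Step 0: ref 1 → FAULT, frames=[1,-,-,-]
Step 1: ref 4 → FAULT, frames=[1,4,-,-]
Step 2: ref 4 → HIT, frames=[1,4,-,-]
Step 3: ref 1 → HIT, frames=[1,4,-,-]
Step 4: ref 4 → HIT, frames=[1,4,-,-]
Step 5: ref 1 → HIT, frames=[1,4,-,-]
Step 6: ref 4 → HIT, frames=[1,4,-,-]
Step 7: ref 2 → FAULT, frames=[1,4,2,-]
Step 8: ref 3 → FAULT, frames=[1,4,2,3]
Step 9: ref 5 → FAULT (evict 1), frames=[5,4,2,3]
Step 10: ref 2 → HIT, frames=[5,4,2,3]
Step 11: ref 4 → HIT, frames=[5,4,2,3]
Total faults: 5

Answer: 5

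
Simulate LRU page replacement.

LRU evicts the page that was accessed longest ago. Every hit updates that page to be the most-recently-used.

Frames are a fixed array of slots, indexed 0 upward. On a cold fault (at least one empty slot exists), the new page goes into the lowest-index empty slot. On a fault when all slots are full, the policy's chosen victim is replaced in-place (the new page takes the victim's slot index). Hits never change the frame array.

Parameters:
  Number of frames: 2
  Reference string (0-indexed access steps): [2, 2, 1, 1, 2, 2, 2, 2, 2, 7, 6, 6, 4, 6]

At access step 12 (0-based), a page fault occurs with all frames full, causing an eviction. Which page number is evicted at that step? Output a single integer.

Answer: 7

Derivation:
Step 0: ref 2 -> FAULT, frames=[2,-]
Step 1: ref 2 -> HIT, frames=[2,-]
Step 2: ref 1 -> FAULT, frames=[2,1]
Step 3: ref 1 -> HIT, frames=[2,1]
Step 4: ref 2 -> HIT, frames=[2,1]
Step 5: ref 2 -> HIT, frames=[2,1]
Step 6: ref 2 -> HIT, frames=[2,1]
Step 7: ref 2 -> HIT, frames=[2,1]
Step 8: ref 2 -> HIT, frames=[2,1]
Step 9: ref 7 -> FAULT, evict 1, frames=[2,7]
Step 10: ref 6 -> FAULT, evict 2, frames=[6,7]
Step 11: ref 6 -> HIT, frames=[6,7]
Step 12: ref 4 -> FAULT, evict 7, frames=[6,4]
At step 12: evicted page 7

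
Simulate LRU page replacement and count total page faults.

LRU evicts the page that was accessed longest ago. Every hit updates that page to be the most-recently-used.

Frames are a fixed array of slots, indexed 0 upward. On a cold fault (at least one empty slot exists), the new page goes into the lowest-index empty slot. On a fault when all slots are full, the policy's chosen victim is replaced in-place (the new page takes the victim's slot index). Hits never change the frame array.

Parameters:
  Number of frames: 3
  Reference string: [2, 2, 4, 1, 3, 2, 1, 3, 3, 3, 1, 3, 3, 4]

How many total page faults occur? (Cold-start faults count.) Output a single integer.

Step 0: ref 2 → FAULT, frames=[2,-,-]
Step 1: ref 2 → HIT, frames=[2,-,-]
Step 2: ref 4 → FAULT, frames=[2,4,-]
Step 3: ref 1 → FAULT, frames=[2,4,1]
Step 4: ref 3 → FAULT (evict 2), frames=[3,4,1]
Step 5: ref 2 → FAULT (evict 4), frames=[3,2,1]
Step 6: ref 1 → HIT, frames=[3,2,1]
Step 7: ref 3 → HIT, frames=[3,2,1]
Step 8: ref 3 → HIT, frames=[3,2,1]
Step 9: ref 3 → HIT, frames=[3,2,1]
Step 10: ref 1 → HIT, frames=[3,2,1]
Step 11: ref 3 → HIT, frames=[3,2,1]
Step 12: ref 3 → HIT, frames=[3,2,1]
Step 13: ref 4 → FAULT (evict 2), frames=[3,4,1]
Total faults: 6

Answer: 6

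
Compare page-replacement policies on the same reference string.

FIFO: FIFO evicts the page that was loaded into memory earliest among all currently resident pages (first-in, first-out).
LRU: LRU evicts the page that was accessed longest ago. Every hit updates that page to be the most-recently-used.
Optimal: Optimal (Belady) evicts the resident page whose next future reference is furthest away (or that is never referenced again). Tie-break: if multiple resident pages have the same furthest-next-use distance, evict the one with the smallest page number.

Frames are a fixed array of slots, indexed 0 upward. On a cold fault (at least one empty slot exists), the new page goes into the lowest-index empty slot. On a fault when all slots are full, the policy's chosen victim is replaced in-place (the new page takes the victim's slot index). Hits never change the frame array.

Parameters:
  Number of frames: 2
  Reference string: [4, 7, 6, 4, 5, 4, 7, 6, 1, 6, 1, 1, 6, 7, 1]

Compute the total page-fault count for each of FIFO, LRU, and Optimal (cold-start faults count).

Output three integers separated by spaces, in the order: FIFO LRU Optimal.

--- FIFO ---
  step 0: ref 4 -> FAULT, frames=[4,-] (faults so far: 1)
  step 1: ref 7 -> FAULT, frames=[4,7] (faults so far: 2)
  step 2: ref 6 -> FAULT, evict 4, frames=[6,7] (faults so far: 3)
  step 3: ref 4 -> FAULT, evict 7, frames=[6,4] (faults so far: 4)
  step 4: ref 5 -> FAULT, evict 6, frames=[5,4] (faults so far: 5)
  step 5: ref 4 -> HIT, frames=[5,4] (faults so far: 5)
  step 6: ref 7 -> FAULT, evict 4, frames=[5,7] (faults so far: 6)
  step 7: ref 6 -> FAULT, evict 5, frames=[6,7] (faults so far: 7)
  step 8: ref 1 -> FAULT, evict 7, frames=[6,1] (faults so far: 8)
  step 9: ref 6 -> HIT, frames=[6,1] (faults so far: 8)
  step 10: ref 1 -> HIT, frames=[6,1] (faults so far: 8)
  step 11: ref 1 -> HIT, frames=[6,1] (faults so far: 8)
  step 12: ref 6 -> HIT, frames=[6,1] (faults so far: 8)
  step 13: ref 7 -> FAULT, evict 6, frames=[7,1] (faults so far: 9)
  step 14: ref 1 -> HIT, frames=[7,1] (faults so far: 9)
  FIFO total faults: 9
--- LRU ---
  step 0: ref 4 -> FAULT, frames=[4,-] (faults so far: 1)
  step 1: ref 7 -> FAULT, frames=[4,7] (faults so far: 2)
  step 2: ref 6 -> FAULT, evict 4, frames=[6,7] (faults so far: 3)
  step 3: ref 4 -> FAULT, evict 7, frames=[6,4] (faults so far: 4)
  step 4: ref 5 -> FAULT, evict 6, frames=[5,4] (faults so far: 5)
  step 5: ref 4 -> HIT, frames=[5,4] (faults so far: 5)
  step 6: ref 7 -> FAULT, evict 5, frames=[7,4] (faults so far: 6)
  step 7: ref 6 -> FAULT, evict 4, frames=[7,6] (faults so far: 7)
  step 8: ref 1 -> FAULT, evict 7, frames=[1,6] (faults so far: 8)
  step 9: ref 6 -> HIT, frames=[1,6] (faults so far: 8)
  step 10: ref 1 -> HIT, frames=[1,6] (faults so far: 8)
  step 11: ref 1 -> HIT, frames=[1,6] (faults so far: 8)
  step 12: ref 6 -> HIT, frames=[1,6] (faults so far: 8)
  step 13: ref 7 -> FAULT, evict 1, frames=[7,6] (faults so far: 9)
  step 14: ref 1 -> FAULT, evict 6, frames=[7,1] (faults so far: 10)
  LRU total faults: 10
--- Optimal ---
  step 0: ref 4 -> FAULT, frames=[4,-] (faults so far: 1)
  step 1: ref 7 -> FAULT, frames=[4,7] (faults so far: 2)
  step 2: ref 6 -> FAULT, evict 7, frames=[4,6] (faults so far: 3)
  step 3: ref 4 -> HIT, frames=[4,6] (faults so far: 3)
  step 4: ref 5 -> FAULT, evict 6, frames=[4,5] (faults so far: 4)
  step 5: ref 4 -> HIT, frames=[4,5] (faults so far: 4)
  step 6: ref 7 -> FAULT, evict 4, frames=[7,5] (faults so far: 5)
  step 7: ref 6 -> FAULT, evict 5, frames=[7,6] (faults so far: 6)
  step 8: ref 1 -> FAULT, evict 7, frames=[1,6] (faults so far: 7)
  step 9: ref 6 -> HIT, frames=[1,6] (faults so far: 7)
  step 10: ref 1 -> HIT, frames=[1,6] (faults so far: 7)
  step 11: ref 1 -> HIT, frames=[1,6] (faults so far: 7)
  step 12: ref 6 -> HIT, frames=[1,6] (faults so far: 7)
  step 13: ref 7 -> FAULT, evict 6, frames=[1,7] (faults so far: 8)
  step 14: ref 1 -> HIT, frames=[1,7] (faults so far: 8)
  Optimal total faults: 8

Answer: 9 10 8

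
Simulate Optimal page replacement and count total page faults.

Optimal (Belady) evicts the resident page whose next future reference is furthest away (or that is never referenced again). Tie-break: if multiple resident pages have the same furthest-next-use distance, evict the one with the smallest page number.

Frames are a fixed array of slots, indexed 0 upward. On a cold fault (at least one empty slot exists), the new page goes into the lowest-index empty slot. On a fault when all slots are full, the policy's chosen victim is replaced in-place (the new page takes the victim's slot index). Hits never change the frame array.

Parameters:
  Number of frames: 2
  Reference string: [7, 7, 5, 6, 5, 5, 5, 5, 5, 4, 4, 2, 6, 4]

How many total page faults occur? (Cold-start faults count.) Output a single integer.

Answer: 6

Derivation:
Step 0: ref 7 → FAULT, frames=[7,-]
Step 1: ref 7 → HIT, frames=[7,-]
Step 2: ref 5 → FAULT, frames=[7,5]
Step 3: ref 6 → FAULT (evict 7), frames=[6,5]
Step 4: ref 5 → HIT, frames=[6,5]
Step 5: ref 5 → HIT, frames=[6,5]
Step 6: ref 5 → HIT, frames=[6,5]
Step 7: ref 5 → HIT, frames=[6,5]
Step 8: ref 5 → HIT, frames=[6,5]
Step 9: ref 4 → FAULT (evict 5), frames=[6,4]
Step 10: ref 4 → HIT, frames=[6,4]
Step 11: ref 2 → FAULT (evict 4), frames=[6,2]
Step 12: ref 6 → HIT, frames=[6,2]
Step 13: ref 4 → FAULT (evict 2), frames=[6,4]
Total faults: 6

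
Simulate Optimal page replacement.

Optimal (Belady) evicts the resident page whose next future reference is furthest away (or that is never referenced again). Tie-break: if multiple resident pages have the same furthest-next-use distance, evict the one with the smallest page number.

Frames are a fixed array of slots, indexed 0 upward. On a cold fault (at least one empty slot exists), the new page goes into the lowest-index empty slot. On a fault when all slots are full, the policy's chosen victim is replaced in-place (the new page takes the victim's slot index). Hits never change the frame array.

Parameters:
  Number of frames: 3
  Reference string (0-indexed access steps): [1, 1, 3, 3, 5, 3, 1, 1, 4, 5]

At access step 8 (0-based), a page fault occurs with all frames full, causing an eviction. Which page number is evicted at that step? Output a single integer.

Answer: 1

Derivation:
Step 0: ref 1 -> FAULT, frames=[1,-,-]
Step 1: ref 1 -> HIT, frames=[1,-,-]
Step 2: ref 3 -> FAULT, frames=[1,3,-]
Step 3: ref 3 -> HIT, frames=[1,3,-]
Step 4: ref 5 -> FAULT, frames=[1,3,5]
Step 5: ref 3 -> HIT, frames=[1,3,5]
Step 6: ref 1 -> HIT, frames=[1,3,5]
Step 7: ref 1 -> HIT, frames=[1,3,5]
Step 8: ref 4 -> FAULT, evict 1, frames=[4,3,5]
At step 8: evicted page 1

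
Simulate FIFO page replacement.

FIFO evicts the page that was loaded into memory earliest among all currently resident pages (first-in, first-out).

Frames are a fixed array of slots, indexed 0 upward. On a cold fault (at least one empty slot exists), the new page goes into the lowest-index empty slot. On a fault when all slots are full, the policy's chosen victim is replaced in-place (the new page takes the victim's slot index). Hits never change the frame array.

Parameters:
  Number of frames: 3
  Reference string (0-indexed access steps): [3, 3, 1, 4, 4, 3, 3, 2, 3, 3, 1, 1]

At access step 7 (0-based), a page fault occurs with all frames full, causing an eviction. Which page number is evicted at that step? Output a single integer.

Step 0: ref 3 -> FAULT, frames=[3,-,-]
Step 1: ref 3 -> HIT, frames=[3,-,-]
Step 2: ref 1 -> FAULT, frames=[3,1,-]
Step 3: ref 4 -> FAULT, frames=[3,1,4]
Step 4: ref 4 -> HIT, frames=[3,1,4]
Step 5: ref 3 -> HIT, frames=[3,1,4]
Step 6: ref 3 -> HIT, frames=[3,1,4]
Step 7: ref 2 -> FAULT, evict 3, frames=[2,1,4]
At step 7: evicted page 3

Answer: 3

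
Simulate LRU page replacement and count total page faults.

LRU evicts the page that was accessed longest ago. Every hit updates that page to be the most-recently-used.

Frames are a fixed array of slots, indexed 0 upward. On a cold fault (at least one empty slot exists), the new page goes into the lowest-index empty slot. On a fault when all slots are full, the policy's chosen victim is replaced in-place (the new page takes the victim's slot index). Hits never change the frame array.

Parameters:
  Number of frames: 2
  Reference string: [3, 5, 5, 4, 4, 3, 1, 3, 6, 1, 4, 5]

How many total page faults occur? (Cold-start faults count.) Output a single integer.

Step 0: ref 3 → FAULT, frames=[3,-]
Step 1: ref 5 → FAULT, frames=[3,5]
Step 2: ref 5 → HIT, frames=[3,5]
Step 3: ref 4 → FAULT (evict 3), frames=[4,5]
Step 4: ref 4 → HIT, frames=[4,5]
Step 5: ref 3 → FAULT (evict 5), frames=[4,3]
Step 6: ref 1 → FAULT (evict 4), frames=[1,3]
Step 7: ref 3 → HIT, frames=[1,3]
Step 8: ref 6 → FAULT (evict 1), frames=[6,3]
Step 9: ref 1 → FAULT (evict 3), frames=[6,1]
Step 10: ref 4 → FAULT (evict 6), frames=[4,1]
Step 11: ref 5 → FAULT (evict 1), frames=[4,5]
Total faults: 9

Answer: 9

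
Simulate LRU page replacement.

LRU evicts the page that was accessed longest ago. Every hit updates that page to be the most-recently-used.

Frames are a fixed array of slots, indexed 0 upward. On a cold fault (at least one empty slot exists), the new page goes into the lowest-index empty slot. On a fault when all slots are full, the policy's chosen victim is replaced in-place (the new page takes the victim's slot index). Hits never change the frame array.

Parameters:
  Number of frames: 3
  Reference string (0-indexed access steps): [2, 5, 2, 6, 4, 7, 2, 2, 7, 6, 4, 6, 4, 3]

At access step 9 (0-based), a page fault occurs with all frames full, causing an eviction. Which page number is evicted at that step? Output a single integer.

Answer: 4

Derivation:
Step 0: ref 2 -> FAULT, frames=[2,-,-]
Step 1: ref 5 -> FAULT, frames=[2,5,-]
Step 2: ref 2 -> HIT, frames=[2,5,-]
Step 3: ref 6 -> FAULT, frames=[2,5,6]
Step 4: ref 4 -> FAULT, evict 5, frames=[2,4,6]
Step 5: ref 7 -> FAULT, evict 2, frames=[7,4,6]
Step 6: ref 2 -> FAULT, evict 6, frames=[7,4,2]
Step 7: ref 2 -> HIT, frames=[7,4,2]
Step 8: ref 7 -> HIT, frames=[7,4,2]
Step 9: ref 6 -> FAULT, evict 4, frames=[7,6,2]
At step 9: evicted page 4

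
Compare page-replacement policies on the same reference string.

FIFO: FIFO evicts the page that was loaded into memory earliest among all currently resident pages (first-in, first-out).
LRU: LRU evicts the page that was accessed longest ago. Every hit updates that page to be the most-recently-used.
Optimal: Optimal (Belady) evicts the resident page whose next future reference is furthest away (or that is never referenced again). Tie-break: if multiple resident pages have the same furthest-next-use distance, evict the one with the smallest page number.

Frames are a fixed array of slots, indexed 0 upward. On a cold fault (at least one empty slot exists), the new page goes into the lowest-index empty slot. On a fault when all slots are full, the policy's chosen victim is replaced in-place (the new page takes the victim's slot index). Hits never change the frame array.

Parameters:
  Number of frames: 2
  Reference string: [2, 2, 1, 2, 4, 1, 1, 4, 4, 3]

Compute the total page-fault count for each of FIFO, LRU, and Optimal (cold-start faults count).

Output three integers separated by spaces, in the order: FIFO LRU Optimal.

--- FIFO ---
  step 0: ref 2 -> FAULT, frames=[2,-] (faults so far: 1)
  step 1: ref 2 -> HIT, frames=[2,-] (faults so far: 1)
  step 2: ref 1 -> FAULT, frames=[2,1] (faults so far: 2)
  step 3: ref 2 -> HIT, frames=[2,1] (faults so far: 2)
  step 4: ref 4 -> FAULT, evict 2, frames=[4,1] (faults so far: 3)
  step 5: ref 1 -> HIT, frames=[4,1] (faults so far: 3)
  step 6: ref 1 -> HIT, frames=[4,1] (faults so far: 3)
  step 7: ref 4 -> HIT, frames=[4,1] (faults so far: 3)
  step 8: ref 4 -> HIT, frames=[4,1] (faults so far: 3)
  step 9: ref 3 -> FAULT, evict 1, frames=[4,3] (faults so far: 4)
  FIFO total faults: 4
--- LRU ---
  step 0: ref 2 -> FAULT, frames=[2,-] (faults so far: 1)
  step 1: ref 2 -> HIT, frames=[2,-] (faults so far: 1)
  step 2: ref 1 -> FAULT, frames=[2,1] (faults so far: 2)
  step 3: ref 2 -> HIT, frames=[2,1] (faults so far: 2)
  step 4: ref 4 -> FAULT, evict 1, frames=[2,4] (faults so far: 3)
  step 5: ref 1 -> FAULT, evict 2, frames=[1,4] (faults so far: 4)
  step 6: ref 1 -> HIT, frames=[1,4] (faults so far: 4)
  step 7: ref 4 -> HIT, frames=[1,4] (faults so far: 4)
  step 8: ref 4 -> HIT, frames=[1,4] (faults so far: 4)
  step 9: ref 3 -> FAULT, evict 1, frames=[3,4] (faults so far: 5)
  LRU total faults: 5
--- Optimal ---
  step 0: ref 2 -> FAULT, frames=[2,-] (faults so far: 1)
  step 1: ref 2 -> HIT, frames=[2,-] (faults so far: 1)
  step 2: ref 1 -> FAULT, frames=[2,1] (faults so far: 2)
  step 3: ref 2 -> HIT, frames=[2,1] (faults so far: 2)
  step 4: ref 4 -> FAULT, evict 2, frames=[4,1] (faults so far: 3)
  step 5: ref 1 -> HIT, frames=[4,1] (faults so far: 3)
  step 6: ref 1 -> HIT, frames=[4,1] (faults so far: 3)
  step 7: ref 4 -> HIT, frames=[4,1] (faults so far: 3)
  step 8: ref 4 -> HIT, frames=[4,1] (faults so far: 3)
  step 9: ref 3 -> FAULT, evict 1, frames=[4,3] (faults so far: 4)
  Optimal total faults: 4

Answer: 4 5 4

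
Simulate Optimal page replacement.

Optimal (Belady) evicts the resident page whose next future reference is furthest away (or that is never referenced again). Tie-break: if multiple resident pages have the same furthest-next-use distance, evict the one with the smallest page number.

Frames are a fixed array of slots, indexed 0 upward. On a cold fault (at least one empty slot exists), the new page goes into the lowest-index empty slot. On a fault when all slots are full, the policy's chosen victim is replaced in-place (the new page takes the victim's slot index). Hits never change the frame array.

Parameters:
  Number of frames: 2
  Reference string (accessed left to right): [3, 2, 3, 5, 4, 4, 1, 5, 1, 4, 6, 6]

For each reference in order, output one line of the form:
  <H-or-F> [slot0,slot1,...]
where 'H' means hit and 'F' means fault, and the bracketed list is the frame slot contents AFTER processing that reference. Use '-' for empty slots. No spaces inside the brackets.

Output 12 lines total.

F [3,-]
F [3,2]
H [3,2]
F [3,5]
F [4,5]
H [4,5]
F [1,5]
H [1,5]
H [1,5]
F [4,5]
F [6,5]
H [6,5]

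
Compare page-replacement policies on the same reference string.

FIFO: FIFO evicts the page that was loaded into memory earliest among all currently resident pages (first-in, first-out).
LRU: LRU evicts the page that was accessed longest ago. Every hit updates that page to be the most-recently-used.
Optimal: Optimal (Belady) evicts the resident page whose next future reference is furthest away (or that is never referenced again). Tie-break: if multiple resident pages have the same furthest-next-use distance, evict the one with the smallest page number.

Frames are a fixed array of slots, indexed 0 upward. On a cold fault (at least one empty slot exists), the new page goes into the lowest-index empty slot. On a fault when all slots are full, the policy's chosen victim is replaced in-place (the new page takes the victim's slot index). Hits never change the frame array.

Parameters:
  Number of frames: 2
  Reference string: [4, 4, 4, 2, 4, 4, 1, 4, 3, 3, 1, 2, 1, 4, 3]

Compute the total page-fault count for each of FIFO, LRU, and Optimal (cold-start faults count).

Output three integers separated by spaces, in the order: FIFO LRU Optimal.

Answer: 9 8 7

Derivation:
--- FIFO ---
  step 0: ref 4 -> FAULT, frames=[4,-] (faults so far: 1)
  step 1: ref 4 -> HIT, frames=[4,-] (faults so far: 1)
  step 2: ref 4 -> HIT, frames=[4,-] (faults so far: 1)
  step 3: ref 2 -> FAULT, frames=[4,2] (faults so far: 2)
  step 4: ref 4 -> HIT, frames=[4,2] (faults so far: 2)
  step 5: ref 4 -> HIT, frames=[4,2] (faults so far: 2)
  step 6: ref 1 -> FAULT, evict 4, frames=[1,2] (faults so far: 3)
  step 7: ref 4 -> FAULT, evict 2, frames=[1,4] (faults so far: 4)
  step 8: ref 3 -> FAULT, evict 1, frames=[3,4] (faults so far: 5)
  step 9: ref 3 -> HIT, frames=[3,4] (faults so far: 5)
  step 10: ref 1 -> FAULT, evict 4, frames=[3,1] (faults so far: 6)
  step 11: ref 2 -> FAULT, evict 3, frames=[2,1] (faults so far: 7)
  step 12: ref 1 -> HIT, frames=[2,1] (faults so far: 7)
  step 13: ref 4 -> FAULT, evict 1, frames=[2,4] (faults so far: 8)
  step 14: ref 3 -> FAULT, evict 2, frames=[3,4] (faults so far: 9)
  FIFO total faults: 9
--- LRU ---
  step 0: ref 4 -> FAULT, frames=[4,-] (faults so far: 1)
  step 1: ref 4 -> HIT, frames=[4,-] (faults so far: 1)
  step 2: ref 4 -> HIT, frames=[4,-] (faults so far: 1)
  step 3: ref 2 -> FAULT, frames=[4,2] (faults so far: 2)
  step 4: ref 4 -> HIT, frames=[4,2] (faults so far: 2)
  step 5: ref 4 -> HIT, frames=[4,2] (faults so far: 2)
  step 6: ref 1 -> FAULT, evict 2, frames=[4,1] (faults so far: 3)
  step 7: ref 4 -> HIT, frames=[4,1] (faults so far: 3)
  step 8: ref 3 -> FAULT, evict 1, frames=[4,3] (faults so far: 4)
  step 9: ref 3 -> HIT, frames=[4,3] (faults so far: 4)
  step 10: ref 1 -> FAULT, evict 4, frames=[1,3] (faults so far: 5)
  step 11: ref 2 -> FAULT, evict 3, frames=[1,2] (faults so far: 6)
  step 12: ref 1 -> HIT, frames=[1,2] (faults so far: 6)
  step 13: ref 4 -> FAULT, evict 2, frames=[1,4] (faults so far: 7)
  step 14: ref 3 -> FAULT, evict 1, frames=[3,4] (faults so far: 8)
  LRU total faults: 8
--- Optimal ---
  step 0: ref 4 -> FAULT, frames=[4,-] (faults so far: 1)
  step 1: ref 4 -> HIT, frames=[4,-] (faults so far: 1)
  step 2: ref 4 -> HIT, frames=[4,-] (faults so far: 1)
  step 3: ref 2 -> FAULT, frames=[4,2] (faults so far: 2)
  step 4: ref 4 -> HIT, frames=[4,2] (faults so far: 2)
  step 5: ref 4 -> HIT, frames=[4,2] (faults so far: 2)
  step 6: ref 1 -> FAULT, evict 2, frames=[4,1] (faults so far: 3)
  step 7: ref 4 -> HIT, frames=[4,1] (faults so far: 3)
  step 8: ref 3 -> FAULT, evict 4, frames=[3,1] (faults so far: 4)
  step 9: ref 3 -> HIT, frames=[3,1] (faults so far: 4)
  step 10: ref 1 -> HIT, frames=[3,1] (faults so far: 4)
  step 11: ref 2 -> FAULT, evict 3, frames=[2,1] (faults so far: 5)
  step 12: ref 1 -> HIT, frames=[2,1] (faults so far: 5)
  step 13: ref 4 -> FAULT, evict 1, frames=[2,4] (faults so far: 6)
  step 14: ref 3 -> FAULT, evict 2, frames=[3,4] (faults so far: 7)
  Optimal total faults: 7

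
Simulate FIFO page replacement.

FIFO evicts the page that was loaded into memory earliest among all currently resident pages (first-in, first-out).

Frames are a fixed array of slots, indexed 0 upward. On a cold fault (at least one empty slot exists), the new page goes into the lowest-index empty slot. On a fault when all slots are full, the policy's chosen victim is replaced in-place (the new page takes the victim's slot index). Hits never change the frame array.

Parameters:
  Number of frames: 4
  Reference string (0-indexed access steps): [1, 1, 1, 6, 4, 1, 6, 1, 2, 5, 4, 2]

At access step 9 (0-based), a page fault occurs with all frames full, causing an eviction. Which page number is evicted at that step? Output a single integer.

Answer: 1

Derivation:
Step 0: ref 1 -> FAULT, frames=[1,-,-,-]
Step 1: ref 1 -> HIT, frames=[1,-,-,-]
Step 2: ref 1 -> HIT, frames=[1,-,-,-]
Step 3: ref 6 -> FAULT, frames=[1,6,-,-]
Step 4: ref 4 -> FAULT, frames=[1,6,4,-]
Step 5: ref 1 -> HIT, frames=[1,6,4,-]
Step 6: ref 6 -> HIT, frames=[1,6,4,-]
Step 7: ref 1 -> HIT, frames=[1,6,4,-]
Step 8: ref 2 -> FAULT, frames=[1,6,4,2]
Step 9: ref 5 -> FAULT, evict 1, frames=[5,6,4,2]
At step 9: evicted page 1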